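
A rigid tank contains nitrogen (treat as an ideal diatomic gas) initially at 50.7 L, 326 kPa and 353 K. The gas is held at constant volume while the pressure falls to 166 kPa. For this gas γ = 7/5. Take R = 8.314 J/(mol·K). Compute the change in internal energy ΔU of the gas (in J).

n = P₁V₁/(RT₁) = 326×50.7/(8.314×353) = 5.63 mol.
Isochoric: V stays 50.7 L; P/T = const ⇒ T₂ = 180 K, P₂ = 166 kPa.
For an ideal gas ΔU = nCvΔT with Cv = (5/2)R = 20.8 J/(mol·K).
ΔU = 5.63×20.8×(180−353) = -20300 J.

-20300 J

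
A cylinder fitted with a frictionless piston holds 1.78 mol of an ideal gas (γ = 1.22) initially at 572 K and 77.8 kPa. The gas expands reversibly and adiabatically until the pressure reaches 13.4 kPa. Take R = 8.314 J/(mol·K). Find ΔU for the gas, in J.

V₁ = nRT₁/P₁ = 1.78×8.314×572/77.8 = 109 L.
Adiabatic: T₂/T₁ = (P₂/P₁)^((γ−1)/γ) ⇒ T₂ = 572×(0.172)^0.180 = 417 K; V₂ = 460 L.
For an ideal gas ΔU = nCvΔT with Cv = R/(γ−1) = 37.8 J/(mol·K).
ΔU = 1.78×37.8×(417−572) = -10500 J.

-10500 J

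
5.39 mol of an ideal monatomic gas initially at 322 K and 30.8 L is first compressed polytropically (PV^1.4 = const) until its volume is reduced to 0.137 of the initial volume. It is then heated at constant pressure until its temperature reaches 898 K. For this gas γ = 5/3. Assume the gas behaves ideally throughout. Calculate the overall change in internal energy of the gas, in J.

38700 J

P₁ = nRT₁/V₁ = 5.39×8.314×322/30.8 = 468 kPa.
Step 1 — Polytropic n=1.4: T₂ = T₁(V₁/V₂)^(n−1) = 322×(7.30)^0.40 = 713 K; P₂ = P₁(V₁/V₂)^n = 7570 kPa.
W = (P₁V₁−P₂V₂)/(n−1) = (468×30.8−7570×4.22)/0.40 = -43800 J.
ΔU = nCvΔT = 5.39×12.5×(713−322) = 26300 J.
Q = ΔU + W = -17500 J.
State after step 1: P = 7570 kPa, V = 4.22 L, T = 713 K.
Step 2 — Isobaric: P stays 7570 kPa; V/T = const ⇒ T₂ = 898 K, V₂ = 5.31 L.
W = PΔV = 7570×(5.31−4.22) kPa·L = 8280 J.
ΔU = nCvΔT = 5.39×12.5×(898−713) = 12400 J.
Q = ΔU + W = nCpΔT = 20700 J.
Net over both steps: W = -35500 J, Q = 3180 J, ΔU = 38700 J.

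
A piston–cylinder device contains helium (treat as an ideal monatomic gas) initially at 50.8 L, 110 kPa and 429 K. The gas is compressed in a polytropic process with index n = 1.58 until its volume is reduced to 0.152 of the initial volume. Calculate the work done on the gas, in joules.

19100 J

n = P₁V₁/(RT₁) = 110×50.8/(8.314×429) = 1.57 mol.
Polytropic n=1.58: T₂ = T₁(V₁/V₂)^(n−1) = 429×(6.58)^0.58 = 1280 K; P₂ = P₁(V₁/V₂)^n = 2160 kPa.
W = (P₁V₁−P₂V₂)/(n−1) = (110×50.8−2160×7.72)/0.58 = -19100 J.
Work done on the gas = −W_by = 19100 J.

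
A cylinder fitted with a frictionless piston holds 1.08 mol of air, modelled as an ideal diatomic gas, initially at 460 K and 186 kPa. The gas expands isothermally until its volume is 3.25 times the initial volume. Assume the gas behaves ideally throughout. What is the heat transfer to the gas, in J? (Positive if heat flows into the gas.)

4870 J

V₁ = nRT₁/P₁ = 1.08×8.314×460/186 = 22.2 L.
Isothermal: T stays 460 K; PV = const ⇒ V₂ = 72.2 L, P₂ = 57.2 kPa.
ΔU = 0 (ideal gas, T constant).
W = nRT ln(V₂/V₁) = 1.08×8.314×460×ln(3.25) = 4870 J.
Q = ΔU + W = 4870 J.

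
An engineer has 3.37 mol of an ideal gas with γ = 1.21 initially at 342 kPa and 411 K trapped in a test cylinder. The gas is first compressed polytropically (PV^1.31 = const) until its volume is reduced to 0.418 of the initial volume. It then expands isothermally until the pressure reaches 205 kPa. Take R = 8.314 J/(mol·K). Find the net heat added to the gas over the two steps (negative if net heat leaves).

V₁ = nRT₁/P₁ = 3.37×8.314×411/342 = 33.7 L.
Step 1 — Polytropic n=1.31: T₂ = T₁(V₁/V₂)^(n−1) = 411×(2.39)^0.31 = 539 K; P₂ = P₁(V₁/V₂)^n = 1070 kPa.
W = (P₁V₁−P₂V₂)/(n−1) = (342×33.7−1070×14.1)/0.31 = -11500 J.
ΔU = nCvΔT = 3.37×39.6×(539−411) = 17000 J.
Q = ΔU + W = 5490 J.
State after step 1: P = 1070 kPa, V = 14.1 L, T = 539 K.
Step 2 — Isothermal: T stays 539 K; PV = const ⇒ V₂ = 73.6 L, P₂ = 205 kPa.
ΔU = 0 (ideal gas, T constant).
W = nRT ln(V₂/V₁) = 3.37×8.314×539×ln(5.23) = 25000 J.
Q = ΔU + W = 25000 J.
Net over both steps: W = 13400 J, Q = 30500 J, ΔU = 17000 J.

30500 J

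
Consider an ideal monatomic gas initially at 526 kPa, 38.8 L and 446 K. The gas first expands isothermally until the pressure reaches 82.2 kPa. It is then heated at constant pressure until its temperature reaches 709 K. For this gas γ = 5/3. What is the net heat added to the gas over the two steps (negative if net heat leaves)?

n = P₁V₁/(RT₁) = 526×38.8/(8.314×446) = 5.50 mol.
Step 1 — Isothermal: T stays 446 K; PV = const ⇒ V₂ = 248 L, P₂ = 82.2 kPa.
ΔU = 0 (ideal gas, T constant).
W = nRT ln(V₂/V₁) = 5.50×8.314×446×ln(6.40) = 37900 J.
Q = ΔU + W = 37900 J.
State after step 1: P = 82.2 kPa, V = 248 L, T = 446 K.
Step 2 — Isobaric: P stays 82.2 kPa; V/T = const ⇒ T₂ = 709 K, V₂ = 395 L.
W = PΔV = 82.2×(395−248) kPa·L = 12000 J.
ΔU = nCvΔT = 5.50×12.5×(709−446) = 18100 J.
Q = ΔU + W = nCpΔT = 30100 J.
Net over both steps: W = 49900 J, Q = 68000 J, ΔU = 18100 J.

68000 J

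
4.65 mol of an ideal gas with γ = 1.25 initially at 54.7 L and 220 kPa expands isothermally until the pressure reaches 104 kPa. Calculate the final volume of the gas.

T₁ = P₁V₁/(nR) = 220×54.7/(4.65×8.314) = 311 K.
Isothermal: T stays 311 K; PV = const ⇒ V₂ = 116 L, P₂ = 104 kPa.

116 L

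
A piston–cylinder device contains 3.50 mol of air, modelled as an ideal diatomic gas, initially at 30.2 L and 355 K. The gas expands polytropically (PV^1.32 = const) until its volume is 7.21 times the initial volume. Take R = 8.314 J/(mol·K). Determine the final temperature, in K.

189 K

P₁ = nRT₁/V₁ = 3.50×8.314×355/30.2 = 342 kPa.
Polytropic n=1.32: T₂ = T₁(V₁/V₂)^(n−1) = 355×(0.139)^0.32 = 189 K; P₂ = P₁(V₁/V₂)^n = 25.2 kPa.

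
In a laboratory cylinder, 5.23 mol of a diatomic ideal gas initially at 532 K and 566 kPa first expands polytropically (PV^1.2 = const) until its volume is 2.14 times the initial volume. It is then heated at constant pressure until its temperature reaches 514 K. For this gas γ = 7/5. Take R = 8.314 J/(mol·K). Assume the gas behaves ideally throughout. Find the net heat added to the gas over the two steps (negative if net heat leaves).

16900 J

V₁ = nRT₁/P₁ = 5.23×8.314×532/566 = 40.9 L.
Step 1 — Polytropic n=1.2: T₂ = T₁(V₁/V₂)^(n−1) = 532×(0.467)^0.20 = 457 K; P₂ = P₁(V₁/V₂)^n = 227 kPa.
W = (P₁V₁−P₂V₂)/(n−1) = (566×40.9−227×87.5)/0.20 = 16300 J.
ΔU = nCvΔT = 5.23×20.8×(457−532) = -8160 J.
Q = ΔU + W = 8160 J.
State after step 1: P = 227 kPa, V = 87.5 L, T = 457 K.
Step 2 — Isobaric: P stays 227 kPa; V/T = const ⇒ T₂ = 514 K, V₂ = 98.4 L.
W = PΔV = 227×(98.4−87.5) kPa·L = 2480 J.
ΔU = nCvΔT = 5.23×20.8×(514−457) = 6210 J.
Q = ΔU + W = nCpΔT = 8690 J.
Net over both steps: W = 18800 J, Q = 16900 J, ΔU = -1960 J.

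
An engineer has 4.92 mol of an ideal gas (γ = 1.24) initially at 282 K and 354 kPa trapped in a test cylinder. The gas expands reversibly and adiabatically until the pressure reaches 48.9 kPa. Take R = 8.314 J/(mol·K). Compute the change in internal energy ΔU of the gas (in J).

-15300 J

V₁ = nRT₁/P₁ = 4.92×8.314×282/354 = 32.6 L.
Adiabatic: T₂/T₁ = (P₂/P₁)^((γ−1)/γ) ⇒ T₂ = 282×(0.138)^0.194 = 192 K; V₂ = 161 L.
For an ideal gas ΔU = nCvΔT with Cv = R/(γ−1) = 34.6 J/(mol·K).
ΔU = 4.92×34.6×(192−282) = -15300 J.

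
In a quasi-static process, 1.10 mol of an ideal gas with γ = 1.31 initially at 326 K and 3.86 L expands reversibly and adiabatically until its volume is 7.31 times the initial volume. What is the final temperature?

176 K

P₁ = nRT₁/V₁ = 1.10×8.314×326/3.86 = 772 kPa.
Adiabatic: TV^(γ−1) = const ⇒ T₂ = 326×(0.137)^0.310 = 176 K; PV^γ = const ⇒ P₂ = 57.0 kPa.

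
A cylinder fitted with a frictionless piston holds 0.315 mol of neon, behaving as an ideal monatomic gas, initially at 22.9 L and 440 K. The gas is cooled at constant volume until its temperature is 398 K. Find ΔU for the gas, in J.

P₁ = nRT₁/V₁ = 0.315×8.314×440/22.9 = 50.3 kPa.
Isochoric: V stays 22.9 L; P/T = const ⇒ T₂ = 398 K, P₂ = 45.5 kPa.
For an ideal gas ΔU = nCvΔT with Cv = (3/2)R = 12.5 J/(mol·K).
ΔU = 0.315×12.5×(398−440) = -165 J.

-165 J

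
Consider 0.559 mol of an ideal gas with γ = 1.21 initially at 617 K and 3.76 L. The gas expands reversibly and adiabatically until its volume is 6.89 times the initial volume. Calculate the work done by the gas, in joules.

P₁ = nRT₁/V₁ = 0.559×8.314×617/3.76 = 763 kPa.
Adiabatic: TV^(γ−1) = const ⇒ T₂ = 617×(0.145)^0.210 = 411 K; PV^γ = const ⇒ P₂ = 73.8 kPa.
ΔU = nCvΔT = 0.559×39.6×(411−617) = -4550 J.
Q = 0 for an adiabatic process, so W = −ΔU = 4550 J.

4550 J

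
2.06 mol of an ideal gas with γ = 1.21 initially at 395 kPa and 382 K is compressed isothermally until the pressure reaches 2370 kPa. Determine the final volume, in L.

2.76 L

V₁ = nRT₁/P₁ = 2.06×8.314×382/395 = 16.6 L.
Isothermal: T stays 382 K; PV = const ⇒ V₂ = 2.76 L, P₂ = 2370 kPa.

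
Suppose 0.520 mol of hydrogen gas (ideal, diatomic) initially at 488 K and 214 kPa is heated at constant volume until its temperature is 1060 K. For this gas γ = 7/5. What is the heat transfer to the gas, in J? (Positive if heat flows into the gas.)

6180 J

V₁ = nRT₁/P₁ = 0.520×8.314×488/214 = 9.86 L.
Isochoric: V stays 9.86 L; P/T = const ⇒ T₂ = 1060 K, P₂ = 465 kPa.
W = 0 (no volume change).
ΔU = nCvΔT = 0.520×20.8×(1060−488) = 6180 J.
Q = ΔU = 6180 J.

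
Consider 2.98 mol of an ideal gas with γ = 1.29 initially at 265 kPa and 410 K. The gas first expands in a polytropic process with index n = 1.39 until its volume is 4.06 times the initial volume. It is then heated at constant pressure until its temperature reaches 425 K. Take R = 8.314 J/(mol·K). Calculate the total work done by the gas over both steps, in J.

15600 J

V₁ = nRT₁/P₁ = 2.98×8.314×410/265 = 38.3 L.
Step 1 — Polytropic n=1.39: T₂ = T₁(V₁/V₂)^(n−1) = 410×(0.246)^0.39 = 237 K; P₂ = P₁(V₁/V₂)^n = 37.8 kPa.
W = (P₁V₁−P₂V₂)/(n−1) = (265×38.3−37.8×156)/0.39 = 11000 J.
ΔU = nCvΔT = 2.98×28.7×(237−410) = -14700 J.
Q = ΔU + W = -3780 J.
State after step 1: P = 37.8 kPa, V = 156 L, T = 237 K.
Step 2 — Isobaric: P stays 37.8 kPa; V/T = const ⇒ T₂ = 425 K, V₂ = 279 L.
W = PΔV = 37.8×(279−156) kPa·L = 4650 J.
ΔU = nCvΔT = 2.98×28.7×(425−237) = 16000 J.
Q = ΔU + W = nCpΔT = 20700 J.
Net over both steps: W = 15600 J, Q = 16900 J, ΔU = 1280 J.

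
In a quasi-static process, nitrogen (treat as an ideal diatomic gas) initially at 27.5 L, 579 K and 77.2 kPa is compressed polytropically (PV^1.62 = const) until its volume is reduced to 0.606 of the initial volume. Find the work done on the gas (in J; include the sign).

n = P₁V₁/(RT₁) = 77.2×27.5/(8.314×579) = 0.441 mol.
Polytropic n=1.62: T₂ = T₁(V₁/V₂)^(n−1) = 579×(1.65)^0.62 = 790 K; P₂ = P₁(V₁/V₂)^n = 174 kPa.
W = (P₁V₁−P₂V₂)/(n−1) = (77.2×27.5−174×16.7)/0.62 = -1250 J.
Work done on the gas = −W_by = 1250 J.

1250 J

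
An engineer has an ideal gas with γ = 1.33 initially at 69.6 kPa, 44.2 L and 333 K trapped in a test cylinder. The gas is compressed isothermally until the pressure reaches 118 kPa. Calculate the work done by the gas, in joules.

-1620 J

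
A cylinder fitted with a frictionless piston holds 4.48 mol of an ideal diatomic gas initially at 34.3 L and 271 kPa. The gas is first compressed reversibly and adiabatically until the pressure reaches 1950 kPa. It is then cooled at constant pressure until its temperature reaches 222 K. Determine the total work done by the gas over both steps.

T₁ = P₁V₁/(nR) = 271×34.3/(4.48×8.314) = 250 K.
Step 1 — Adiabatic: T₂/T₁ = (P₂/P₁)^((γ−1)/γ) ⇒ T₂ = 250×(7.20)^0.286 = 439 K; V₂ = 8.38 L.
ΔU = nCvΔT = 4.48×20.8×(439−250) = 17600 J.
Q = 0 for an adiabatic process, so W = −ΔU = -17600 J.
State after step 1: P = 1950 kPa, V = 8.38 L, T = 439 K.
Step 2 — Isobaric: P stays 1950 kPa; V/T = const ⇒ T₂ = 222 K, V₂ = 4.24 L.
W = PΔV = 1950×(4.24−8.38) kPa·L = -8070 J.
ΔU = nCvΔT = 4.48×20.8×(222−439) = -20200 J.
Q = ΔU + W = nCpΔT = -28200 J.
Net over both steps: W = -25700 J, Q = -28200 J, ΔU = -2570 J.

-25700 J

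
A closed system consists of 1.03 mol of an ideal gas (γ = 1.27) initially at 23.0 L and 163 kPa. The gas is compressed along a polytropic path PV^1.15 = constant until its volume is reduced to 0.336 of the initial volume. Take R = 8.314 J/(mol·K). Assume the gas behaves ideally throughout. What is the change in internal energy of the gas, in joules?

2470 J

T₁ = P₁V₁/(nR) = 163×23.0/(1.03×8.314) = 438 K.
Polytropic n=1.15: T₂ = T₁(V₁/V₂)^(n−1) = 438×(2.98)^0.15 = 516 K; P₂ = P₁(V₁/V₂)^n = 571 kPa.
For an ideal gas ΔU = nCvΔT with Cv = R/(γ−1) = 30.8 J/(mol·K).
ΔU = 1.03×30.8×(516−438) = 2470 J.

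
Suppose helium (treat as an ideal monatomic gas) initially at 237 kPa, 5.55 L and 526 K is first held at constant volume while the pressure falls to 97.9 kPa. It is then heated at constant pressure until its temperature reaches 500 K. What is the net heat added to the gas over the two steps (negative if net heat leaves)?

609 J

n = P₁V₁/(RT₁) = 237×5.55/(8.314×526) = 0.301 mol.
Step 1 — Isochoric: V stays 5.55 L; P/T = const ⇒ T₂ = 217 K, P₂ = 97.9 kPa.
W = 0 (no volume change).
ΔU = nCvΔT = 0.301×12.5×(217−526) = -1160 J.
Q = ΔU = -1160 J.
State after step 1: P = 97.9 kPa, V = 5.55 L, T = 217 K.
Step 2 — Isobaric: P stays 97.9 kPa; V/T = const ⇒ T₂ = 500 K, V₂ = 12.8 L.
W = PΔV = 97.9×(12.8−5.55) kPa·L = 707 J.
ΔU = nCvΔT = 0.301×12.5×(500−217) = 1060 J.
Q = ΔU + W = nCpΔT = 1770 J.
Net over both steps: W = 707 J, Q = 609 J, ΔU = -97.5 J.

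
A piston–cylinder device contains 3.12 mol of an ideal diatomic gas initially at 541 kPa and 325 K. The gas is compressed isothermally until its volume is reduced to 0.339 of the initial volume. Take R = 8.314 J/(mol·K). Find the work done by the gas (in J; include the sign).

-9120 J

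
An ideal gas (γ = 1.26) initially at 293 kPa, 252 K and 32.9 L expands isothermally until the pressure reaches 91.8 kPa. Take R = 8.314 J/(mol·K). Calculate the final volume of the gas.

Isothermal: T stays 252 K; PV = const ⇒ V₂ = 105 L, P₂ = 91.8 kPa.

105 L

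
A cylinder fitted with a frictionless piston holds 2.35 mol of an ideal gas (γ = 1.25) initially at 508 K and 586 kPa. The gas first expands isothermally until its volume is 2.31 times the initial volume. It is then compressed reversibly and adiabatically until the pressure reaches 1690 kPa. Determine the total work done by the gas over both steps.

V₁ = nRT₁/P₁ = 2.35×8.314×508/586 = 16.9 L.
Step 1 — Isothermal: T stays 508 K; PV = const ⇒ V₂ = 39.1 L, P₂ = 254 kPa.
ΔU = 0 (ideal gas, T constant).
W = nRT ln(V₂/V₁) = 2.35×8.314×508×ln(2.31) = 8310 J.
Q = ΔU + W = 8310 J.
State after step 1: P = 254 kPa, V = 39.1 L, T = 508 K.
Step 2 — Adiabatic: T₂/T₁ = (P₂/P₁)^((γ−1)/γ) ⇒ T₂ = 508×(6.66)^0.200 = 742 K; V₂ = 8.58 L.
ΔU = nCvΔT = 2.35×33.3×(742−508) = 18300 J.
Q = 0 for an adiabatic process, so W = −ΔU = -18300 J.
Net over both steps: W = -10000 J, Q = 8310 J, ΔU = 18300 J.

-10000 J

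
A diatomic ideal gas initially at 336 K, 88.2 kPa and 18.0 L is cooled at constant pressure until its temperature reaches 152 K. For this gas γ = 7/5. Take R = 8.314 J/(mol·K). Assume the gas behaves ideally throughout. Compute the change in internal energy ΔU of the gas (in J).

n = P₁V₁/(RT₁) = 88.2×18.0/(8.314×336) = 0.568 mol.
Isobaric: P stays 88.2 kPa; V/T = const ⇒ T₂ = 152 K, V₂ = 8.14 L.
For an ideal gas ΔU = nCvΔT with Cv = (5/2)R = 20.8 J/(mol·K).
ΔU = 0.568×20.8×(152−336) = -2170 J.

-2170 J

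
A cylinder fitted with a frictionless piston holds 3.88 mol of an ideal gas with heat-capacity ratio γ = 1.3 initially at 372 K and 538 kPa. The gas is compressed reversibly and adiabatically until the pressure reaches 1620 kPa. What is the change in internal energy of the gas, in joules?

V₁ = nRT₁/P₁ = 3.88×8.314×372/538 = 22.3 L.
Adiabatic: T₂/T₁ = (P₂/P₁)^((γ−1)/γ) ⇒ T₂ = 372×(3.01)^0.231 = 480 K; V₂ = 9.55 L.
For an ideal gas ΔU = nCvΔT with Cv = R/(γ−1) = 27.7 J/(mol·K).
ΔU = 3.88×27.7×(480−372) = 11600 J.

11600 J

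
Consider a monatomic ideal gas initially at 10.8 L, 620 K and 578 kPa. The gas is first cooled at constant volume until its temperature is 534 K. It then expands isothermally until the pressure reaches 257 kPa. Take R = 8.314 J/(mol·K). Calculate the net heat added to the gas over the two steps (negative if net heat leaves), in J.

2260 J

n = P₁V₁/(RT₁) = 578×10.8/(8.314×620) = 1.21 mol.
Step 1 — Isochoric: V stays 10.8 L; P/T = const ⇒ T₂ = 534 K, P₂ = 498 kPa.
W = 0 (no volume change).
ΔU = nCvΔT = 1.21×12.5×(534−620) = -1300 J.
Q = ΔU = -1300 J.
State after step 1: P = 498 kPa, V = 10.8 L, T = 534 K.
Step 2 — Isothermal: T stays 534 K; PV = const ⇒ V₂ = 20.9 L, P₂ = 257 kPa.
ΔU = 0 (ideal gas, T constant).
W = nRT ln(V₂/V₁) = 1.21×8.314×534×ln(1.94) = 3550 J.
Q = ΔU + W = 3550 J.
Net over both steps: W = 3550 J, Q = 2260 J, ΔU = -1300 J.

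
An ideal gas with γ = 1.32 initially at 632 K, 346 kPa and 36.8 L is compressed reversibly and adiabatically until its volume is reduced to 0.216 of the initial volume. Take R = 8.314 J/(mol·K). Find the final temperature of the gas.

1030 K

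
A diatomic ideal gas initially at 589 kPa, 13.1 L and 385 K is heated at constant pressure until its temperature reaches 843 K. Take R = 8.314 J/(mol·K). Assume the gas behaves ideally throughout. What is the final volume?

28.7 L

Isobaric: P stays 589 kPa; V/T = const ⇒ T₂ = 843 K, V₂ = 28.7 L.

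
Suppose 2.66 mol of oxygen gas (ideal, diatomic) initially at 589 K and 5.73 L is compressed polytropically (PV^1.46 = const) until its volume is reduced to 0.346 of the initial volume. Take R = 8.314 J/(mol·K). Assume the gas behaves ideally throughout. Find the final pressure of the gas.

10700 kPa

P₁ = nRT₁/V₁ = 2.66×8.314×589/5.73 = 2270 kPa.
Polytropic n=1.46: T₂ = T₁(V₁/V₂)^(n−1) = 589×(2.89)^0.46 = 960 K; P₂ = P₁(V₁/V₂)^n = 10700 kPa.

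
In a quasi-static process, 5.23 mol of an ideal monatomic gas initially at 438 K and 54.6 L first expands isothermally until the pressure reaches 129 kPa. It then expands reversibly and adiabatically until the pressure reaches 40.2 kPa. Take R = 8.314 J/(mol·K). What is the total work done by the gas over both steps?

29600 J

P₁ = nRT₁/V₁ = 5.23×8.314×438/54.6 = 349 kPa.
Step 1 — Isothermal: T stays 438 K; PV = const ⇒ V₂ = 148 L, P₂ = 129 kPa.
ΔU = 0 (ideal gas, T constant).
W = nRT ln(V₂/V₁) = 5.23×8.314×438×ln(2.70) = 18900 J.
Q = ΔU + W = 18900 J.
State after step 1: P = 129 kPa, V = 148 L, T = 438 K.
Step 2 — Adiabatic: T₂/T₁ = (P₂/P₁)^((γ−1)/γ) ⇒ T₂ = 438×(0.312)^0.400 = 275 K; V₂ = 297 L.
ΔU = nCvΔT = 5.23×12.5×(275−438) = -10600 J.
Q = 0 for an adiabatic process, so W = −ΔU = 10600 J.
Net over both steps: W = 29600 J, Q = 18900 J, ΔU = -10600 J.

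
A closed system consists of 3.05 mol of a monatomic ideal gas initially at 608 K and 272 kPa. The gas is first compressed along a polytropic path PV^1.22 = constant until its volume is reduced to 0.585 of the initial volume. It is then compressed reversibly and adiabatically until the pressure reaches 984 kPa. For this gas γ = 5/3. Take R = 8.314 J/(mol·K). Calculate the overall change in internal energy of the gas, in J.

10400 J

V₁ = nRT₁/P₁ = 3.05×8.314×608/272 = 56.7 L.
Step 1 — Polytropic n=1.22: T₂ = T₁(V₁/V₂)^(n−1) = 608×(1.71)^0.22 = 684 K; P₂ = P₁(V₁/V₂)^n = 523 kPa.
W = (P₁V₁−P₂V₂)/(n−1) = (272×56.7−523×33.2)/0.22 = -8770 J.
ΔU = nCvΔT = 3.05×12.5×(684−608) = 2900 J.
Q = ΔU + W = -5880 J.
State after step 1: P = 523 kPa, V = 33.2 L, T = 684 K.
Step 2 — Adiabatic: T₂/T₁ = (P₂/P₁)^((γ−1)/γ) ⇒ T₂ = 684×(1.88)^0.400 = 881 K; V₂ = 22.7 L.
ΔU = nCvΔT = 3.05×12.5×(881−684) = 7480 J.
Q = 0 for an adiabatic process, so W = −ΔU = -7480 J.
Net over both steps: W = -16300 J, Q = -5880 J, ΔU = 10400 J.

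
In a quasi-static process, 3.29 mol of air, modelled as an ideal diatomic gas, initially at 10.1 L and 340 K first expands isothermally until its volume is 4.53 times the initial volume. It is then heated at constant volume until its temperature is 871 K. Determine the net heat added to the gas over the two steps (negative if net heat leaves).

50400 J

P₁ = nRT₁/V₁ = 3.29×8.314×340/10.1 = 921 kPa.
Step 1 — Isothermal: T stays 340 K; PV = const ⇒ V₂ = 45.8 L, P₂ = 203 kPa.
ΔU = 0 (ideal gas, T constant).
W = nRT ln(V₂/V₁) = 3.29×8.314×340×ln(4.53) = 14000 J.
Q = ΔU + W = 14000 J.
State after step 1: P = 203 kPa, V = 45.8 L, T = 340 K.
Step 2 — Isochoric: V stays 45.8 L; P/T = const ⇒ T₂ = 871 K, P₂ = 521 kPa.
W = 0 (no volume change).
ΔU = nCvΔT = 3.29×20.8×(871−340) = 36300 J.
Q = ΔU = 36300 J.
Net over both steps: W = 14000 J, Q = 50400 J, ΔU = 36300 J.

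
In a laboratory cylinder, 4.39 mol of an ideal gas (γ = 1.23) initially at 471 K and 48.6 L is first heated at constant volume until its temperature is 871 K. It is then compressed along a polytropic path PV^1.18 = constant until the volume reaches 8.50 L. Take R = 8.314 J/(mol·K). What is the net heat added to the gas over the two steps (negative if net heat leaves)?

P₁ = nRT₁/V₁ = 4.39×8.314×471/48.6 = 354 kPa.
Step 1 — Isochoric: V stays 48.6 L; P/T = const ⇒ T₂ = 871 K, P₂ = 654 kPa.
W = 0 (no volume change).
ΔU = nCvΔT = 4.39×36.1×(871−471) = 63500 J.
Q = ΔU = 63500 J.
State after step 1: P = 654 kPa, V = 48.6 L, T = 871 K.
Step 2 — Polytropic n=1.18: T₂ = T₁(V₁/V₂)^(n−1) = 871×(5.72)^0.18 = 1190 K; P₂ = P₁(V₁/V₂)^n = 5120 kPa.
W = (P₁V₁−P₂V₂)/(n−1) = (654×48.6−5120×8.50)/0.18 = -65100 J.
ΔU = nCvΔT = 4.39×36.1×(1190−871) = 51000 J.
Q = ΔU + W = -14200 J.
Net over both steps: W = -65100 J, Q = 49300 J, ΔU = 114000 J.

49300 J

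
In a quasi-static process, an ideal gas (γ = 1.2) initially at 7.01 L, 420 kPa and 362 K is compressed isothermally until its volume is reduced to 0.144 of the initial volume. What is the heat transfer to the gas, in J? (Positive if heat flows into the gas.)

n = P₁V₁/(RT₁) = 420×7.01/(8.314×362) = 0.978 mol.
Isothermal: T stays 362 K; PV = const ⇒ V₂ = 1.01 L, P₂ = 2920 kPa.
ΔU = 0 (ideal gas, T constant).
W = nRT ln(V₂/V₁) = 0.978×8.314×362×ln(0.144) = -5710 J.
Q = ΔU + W = -5710 J.

-5710 J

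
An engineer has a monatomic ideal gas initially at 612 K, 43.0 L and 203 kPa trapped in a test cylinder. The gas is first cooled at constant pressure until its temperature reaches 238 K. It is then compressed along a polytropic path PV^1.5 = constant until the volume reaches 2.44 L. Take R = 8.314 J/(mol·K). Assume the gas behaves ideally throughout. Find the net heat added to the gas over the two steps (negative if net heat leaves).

-16100 J

n = P₁V₁/(RT₁) = 203×43.0/(8.314×612) = 1.72 mol.
Step 1 — Isobaric: P stays 203 kPa; V/T = const ⇒ T₂ = 238 K, V₂ = 16.7 L.
W = PΔV = 203×(16.7−43.0) kPa·L = -5330 J.
ΔU = nCvΔT = 1.72×12.5×(238−612) = -8000 J.
Q = ΔU + W = nCpΔT = -13300 J.
State after step 1: P = 203 kPa, V = 16.7 L, T = 238 K.
Step 2 — Polytropic n=1.5: T₂ = T₁(V₁/V₂)^(n−1) = 238×(6.85)^0.50 = 623 K; P₂ = P₁(V₁/V₂)^n = 3640 kPa.
W = (P₁V₁−P₂V₂)/(n−1) = (203×16.7−3640×2.44)/0.50 = -11000 J.
ΔU = nCvΔT = 1.72×12.5×(623−238) = 8240 J.
Q = ΔU + W = -2750 J.
Net over both steps: W = -16300 J, Q = -16100 J, ΔU = 237 J.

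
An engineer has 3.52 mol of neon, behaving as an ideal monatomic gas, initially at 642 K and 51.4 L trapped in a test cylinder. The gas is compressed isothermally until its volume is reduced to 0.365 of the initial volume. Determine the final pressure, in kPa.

P₁ = nRT₁/V₁ = 3.52×8.314×642/51.4 = 366 kPa.
Isothermal: T stays 642 K; PV = const ⇒ V₂ = 18.8 L, P₂ = 1000 kPa.

1000 kPa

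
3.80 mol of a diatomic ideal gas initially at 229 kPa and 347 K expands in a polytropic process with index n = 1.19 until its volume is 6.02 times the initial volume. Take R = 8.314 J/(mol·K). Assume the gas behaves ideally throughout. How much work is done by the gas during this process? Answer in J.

16700 J

V₁ = nRT₁/P₁ = 3.80×8.314×347/229 = 47.9 L.
Polytropic n=1.19: T₂ = T₁(V₁/V₂)^(n−1) = 347×(0.166)^0.19 = 247 K; P₂ = P₁(V₁/V₂)^n = 27.0 kPa.
W = (P₁V₁−P₂V₂)/(n−1) = (229×47.9−27.0×288)/0.19 = 16700 J.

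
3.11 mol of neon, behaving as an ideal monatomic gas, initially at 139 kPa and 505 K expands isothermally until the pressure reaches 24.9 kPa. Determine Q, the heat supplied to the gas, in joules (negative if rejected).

V₁ = nRT₁/P₁ = 3.11×8.314×505/139 = 93.9 L.
Isothermal: T stays 505 K; PV = const ⇒ V₂ = 524 L, P₂ = 24.9 kPa.
ΔU = 0 (ideal gas, T constant).
W = nRT ln(V₂/V₁) = 3.11×8.314×505×ln(5.58) = 22500 J.
Q = ΔU + W = 22500 J.

22500 J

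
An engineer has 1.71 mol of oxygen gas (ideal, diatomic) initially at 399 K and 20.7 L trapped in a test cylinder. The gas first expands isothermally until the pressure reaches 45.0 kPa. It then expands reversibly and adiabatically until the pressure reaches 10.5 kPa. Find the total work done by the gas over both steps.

P₁ = nRT₁/V₁ = 1.71×8.314×399/20.7 = 274 kPa.
Step 1 — Isothermal: T stays 399 K; PV = const ⇒ V₂ = 126 L, P₂ = 45.0 kPa.
ΔU = 0 (ideal gas, T constant).
W = nRT ln(V₂/V₁) = 1.71×8.314×399×ln(6.09) = 10200 J.
Q = ΔU + W = 10200 J.
State after step 1: P = 45.0 kPa, V = 126 L, T = 399 K.
Step 2 — Adiabatic: T₂/T₁ = (P₂/P₁)^((γ−1)/γ) ⇒ T₂ = 399×(0.233)^0.286 = 263 K; V₂ = 356 L.
ΔU = nCvΔT = 1.71×20.8×(263−399) = -4820 J.
Q = 0 for an adiabatic process, so W = −ΔU = 4820 J.
Net over both steps: W = 15100 J, Q = 10200 J, ΔU = -4820 J.

15100 J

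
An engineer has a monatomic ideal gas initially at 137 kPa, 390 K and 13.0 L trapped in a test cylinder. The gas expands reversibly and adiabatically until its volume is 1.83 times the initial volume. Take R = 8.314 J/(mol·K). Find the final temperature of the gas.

Adiabatic: TV^(γ−1) = const ⇒ T₂ = 390×(0.546)^0.667 = 261 K; PV^γ = const ⇒ P₂ = 50.0 kPa.

261 K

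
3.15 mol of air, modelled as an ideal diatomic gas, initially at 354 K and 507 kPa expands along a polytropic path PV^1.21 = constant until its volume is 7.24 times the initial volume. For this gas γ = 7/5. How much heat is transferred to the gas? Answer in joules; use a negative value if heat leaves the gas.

7130 J

V₁ = nRT₁/P₁ = 3.15×8.314×354/507 = 18.3 L.
Polytropic n=1.21: T₂ = T₁(V₁/V₂)^(n−1) = 354×(0.138)^0.21 = 234 K; P₂ = P₁(V₁/V₂)^n = 46.2 kPa.
W = (P₁V₁−P₂V₂)/(n−1) = (507×18.3−46.2×132)/0.21 = 15000 J.
ΔU = nCvΔT = 3.15×20.8×(234−354) = -7880 J.
Q = ΔU + W = 7130 J.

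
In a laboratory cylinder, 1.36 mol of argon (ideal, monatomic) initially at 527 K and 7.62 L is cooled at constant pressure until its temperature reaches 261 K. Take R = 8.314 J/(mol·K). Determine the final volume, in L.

3.77 L

P₁ = nRT₁/V₁ = 1.36×8.314×527/7.62 = 782 kPa.
Isobaric: P stays 782 kPa; V/T = const ⇒ T₂ = 261 K, V₂ = 3.77 L.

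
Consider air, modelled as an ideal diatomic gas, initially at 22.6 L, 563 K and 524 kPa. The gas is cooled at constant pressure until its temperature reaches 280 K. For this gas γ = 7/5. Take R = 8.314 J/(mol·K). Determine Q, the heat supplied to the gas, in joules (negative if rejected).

-20800 J

n = P₁V₁/(RT₁) = 524×22.6/(8.314×563) = 2.53 mol.
Isobaric: P stays 524 kPa; V/T = const ⇒ T₂ = 280 K, V₂ = 11.2 L.
W = PΔV = 524×(11.2−22.6) kPa·L = -5950 J.
ΔU = nCvΔT = 2.53×20.8×(280−563) = -14900 J.
Q = ΔU + W = nCpΔT = -20800 J.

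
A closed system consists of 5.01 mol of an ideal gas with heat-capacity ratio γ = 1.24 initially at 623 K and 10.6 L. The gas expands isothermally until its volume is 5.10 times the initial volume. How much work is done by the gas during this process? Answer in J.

42300 J

P₁ = nRT₁/V₁ = 5.01×8.314×623/10.6 = 2450 kPa.
Isothermal: T stays 623 K; PV = const ⇒ V₂ = 54.1 L, P₂ = 480 kPa.
W = nRT ln(V₂/V₁) = 5.01×8.314×623×ln(5.10) = 42300 J.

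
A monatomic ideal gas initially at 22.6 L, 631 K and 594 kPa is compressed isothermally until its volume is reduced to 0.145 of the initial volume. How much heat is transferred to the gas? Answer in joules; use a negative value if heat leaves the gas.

n = P₁V₁/(RT₁) = 594×22.6/(8.314×631) = 2.56 mol.
Isothermal: T stays 631 K; PV = const ⇒ V₂ = 3.28 L, P₂ = 4100 kPa.
ΔU = 0 (ideal gas, T constant).
W = nRT ln(V₂/V₁) = 2.56×8.314×631×ln(0.145) = -25900 J.
Q = ΔU + W = -25900 J.

-25900 J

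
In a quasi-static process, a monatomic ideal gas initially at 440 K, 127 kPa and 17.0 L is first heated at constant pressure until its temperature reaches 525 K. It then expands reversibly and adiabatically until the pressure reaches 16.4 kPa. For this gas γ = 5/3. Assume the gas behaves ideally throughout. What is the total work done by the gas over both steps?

n = P₁V₁/(RT₁) = 127×17.0/(8.314×440) = 0.590 mol.
Step 1 — Isobaric: P stays 127 kPa; V/T = const ⇒ T₂ = 525 K, V₂ = 20.3 L.
W = PΔV = 127×(20.3−17.0) kPa·L = 417 J.
ΔU = nCvΔT = 0.590×12.5×(525−440) = 626 J.
Q = ΔU + W = nCpΔT = 1040 J.
State after step 1: P = 127 kPa, V = 20.3 L, T = 525 K.
Step 2 — Adiabatic: T₂/T₁ = (P₂/P₁)^((γ−1)/γ) ⇒ T₂ = 525×(0.129)^0.400 = 232 K; V₂ = 69.3 L.
ΔU = nCvΔT = 0.590×12.5×(232−525) = -2160 J.
Q = 0 for an adiabatic process, so W = −ΔU = 2160 J.
Net over both steps: W = 2580 J, Q = 1040 J, ΔU = -1530 J.

2580 J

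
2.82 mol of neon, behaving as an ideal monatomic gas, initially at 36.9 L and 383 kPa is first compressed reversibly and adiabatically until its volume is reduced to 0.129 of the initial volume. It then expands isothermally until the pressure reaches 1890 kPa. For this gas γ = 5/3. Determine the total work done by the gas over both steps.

38700 J

T₁ = P₁V₁/(nR) = 383×36.9/(2.82×8.314) = 603 K.
Step 1 — Adiabatic: TV^(γ−1) = const ⇒ T₂ = 603×(7.75)^0.667 = 2360 K; PV^γ = const ⇒ P₂ = 11600 kPa.
ΔU = nCvΔT = 2.82×12.5×(2360−603) = 61800 J.
Q = 0 for an adiabatic process, so W = −ΔU = -61800 J.
State after step 1: P = 11600 kPa, V = 4.76 L, T = 2360 K.
Step 2 — Isothermal: T stays 2360 K; PV = const ⇒ V₂ = 29.3 L, P₂ = 1890 kPa.
ΔU = 0 (ideal gas, T constant).
W = nRT ln(V₂/V₁) = 2.82×8.314×2360×ln(6.15) = 101000 J.
Q = ΔU + W = 101000 J.
Net over both steps: W = 38700 J, Q = 101000 J, ΔU = 61800 J.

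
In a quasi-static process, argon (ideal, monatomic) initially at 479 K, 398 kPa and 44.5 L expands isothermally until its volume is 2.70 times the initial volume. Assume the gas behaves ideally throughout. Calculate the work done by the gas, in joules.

17600 J

n = P₁V₁/(RT₁) = 398×44.5/(8.314×479) = 4.45 mol.
Isothermal: T stays 479 K; PV = const ⇒ V₂ = 120 L, P₂ = 147 kPa.
W = nRT ln(V₂/V₁) = 4.45×8.314×479×ln(2.70) = 17600 J.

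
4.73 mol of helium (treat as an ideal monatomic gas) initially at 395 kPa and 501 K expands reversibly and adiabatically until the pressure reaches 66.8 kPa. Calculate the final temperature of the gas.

246 K

V₁ = nRT₁/P₁ = 4.73×8.314×501/395 = 49.9 L.
Adiabatic: T₂/T₁ = (P₂/P₁)^((γ−1)/γ) ⇒ T₂ = 501×(0.169)^0.400 = 246 K; V₂ = 145 L.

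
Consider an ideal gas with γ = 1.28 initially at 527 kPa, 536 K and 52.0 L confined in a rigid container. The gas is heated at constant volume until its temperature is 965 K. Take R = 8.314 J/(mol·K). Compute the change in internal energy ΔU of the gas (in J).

78300 J

n = P₁V₁/(RT₁) = 527×52.0/(8.314×536) = 6.15 mol.
Isochoric: V stays 52.0 L; P/T = const ⇒ T₂ = 965 K, P₂ = 949 kPa.
For an ideal gas ΔU = nCvΔT with Cv = R/(γ−1) = 29.7 J/(mol·K).
ΔU = 6.15×29.7×(965−536) = 78300 J.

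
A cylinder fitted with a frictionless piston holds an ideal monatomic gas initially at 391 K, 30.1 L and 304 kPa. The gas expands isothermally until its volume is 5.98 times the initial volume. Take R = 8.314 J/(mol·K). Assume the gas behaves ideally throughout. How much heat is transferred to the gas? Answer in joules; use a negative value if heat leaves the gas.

16400 J

n = P₁V₁/(RT₁) = 304×30.1/(8.314×391) = 2.81 mol.
Isothermal: T stays 391 K; PV = const ⇒ V₂ = 180 L, P₂ = 50.8 kPa.
ΔU = 0 (ideal gas, T constant).
W = nRT ln(V₂/V₁) = 2.81×8.314×391×ln(5.98) = 16400 J.
Q = ΔU + W = 16400 J.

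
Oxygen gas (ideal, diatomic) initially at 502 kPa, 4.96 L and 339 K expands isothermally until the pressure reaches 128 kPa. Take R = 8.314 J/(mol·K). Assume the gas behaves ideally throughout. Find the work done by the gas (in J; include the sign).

3400 J

n = P₁V₁/(RT₁) = 502×4.96/(8.314×339) = 0.883 mol.
Isothermal: T stays 339 K; PV = const ⇒ V₂ = 19.5 L, P₂ = 128 kPa.
W = nRT ln(V₂/V₁) = 0.883×8.314×339×ln(3.92) = 3400 J.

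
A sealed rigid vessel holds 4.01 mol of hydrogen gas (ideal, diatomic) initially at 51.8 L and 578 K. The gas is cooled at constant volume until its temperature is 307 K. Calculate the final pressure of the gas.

198 kPa

P₁ = nRT₁/V₁ = 4.01×8.314×578/51.8 = 372 kPa.
Isochoric: V stays 51.8 L; P/T = const ⇒ T₂ = 307 K, P₂ = 198 kPa.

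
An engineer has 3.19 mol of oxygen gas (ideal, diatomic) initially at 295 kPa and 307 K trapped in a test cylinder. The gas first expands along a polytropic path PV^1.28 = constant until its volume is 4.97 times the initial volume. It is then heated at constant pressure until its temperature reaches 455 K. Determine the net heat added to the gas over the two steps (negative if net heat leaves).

27200 J

V₁ = nRT₁/P₁ = 3.19×8.314×307/295 = 27.6 L.
Step 1 — Polytropic n=1.28: T₂ = T₁(V₁/V₂)^(n−1) = 307×(0.201)^0.28 = 196 K; P₂ = P₁(V₁/V₂)^n = 37.9 kPa.
W = (P₁V₁−P₂V₂)/(n−1) = (295×27.6−37.9×137)/0.28 = 10500 J.
ΔU = nCvΔT = 3.19×20.8×(196−307) = -7360 J.
Q = ΔU + W = 3160 J.
State after step 1: P = 37.9 kPa, V = 137 L, T = 196 K.
Step 2 — Isobaric: P stays 37.9 kPa; V/T = const ⇒ T₂ = 455 K, V₂ = 319 L.
W = PΔV = 37.9×(319−137) kPa·L = 6870 J.
ΔU = nCvΔT = 3.19×20.8×(455−196) = 17200 J.
Q = ΔU + W = nCpΔT = 24000 J.
Net over both steps: W = 17400 J, Q = 27200 J, ΔU = 9810 J.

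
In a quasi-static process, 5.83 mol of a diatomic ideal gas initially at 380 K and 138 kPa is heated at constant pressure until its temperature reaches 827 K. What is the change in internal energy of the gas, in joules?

V₁ = nRT₁/P₁ = 5.83×8.314×380/138 = 133 L.
Isobaric: P stays 138 kPa; V/T = const ⇒ T₂ = 827 K, V₂ = 290 L.
For an ideal gas ΔU = nCvΔT with Cv = (5/2)R = 20.8 J/(mol·K).
ΔU = 5.83×20.8×(827−380) = 54200 J.

54200 J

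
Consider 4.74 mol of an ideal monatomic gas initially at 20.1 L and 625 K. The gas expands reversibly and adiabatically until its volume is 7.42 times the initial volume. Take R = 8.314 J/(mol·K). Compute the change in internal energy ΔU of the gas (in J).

P₁ = nRT₁/V₁ = 4.74×8.314×625/20.1 = 1230 kPa.
Adiabatic: TV^(γ−1) = const ⇒ T₂ = 625×(0.135)^0.667 = 164 K; PV^γ = const ⇒ P₂ = 43.4 kPa.
For an ideal gas ΔU = nCvΔT with Cv = (3/2)R = 12.5 J/(mol·K).
ΔU = 4.74×12.5×(164−625) = -27200 J.

-27200 J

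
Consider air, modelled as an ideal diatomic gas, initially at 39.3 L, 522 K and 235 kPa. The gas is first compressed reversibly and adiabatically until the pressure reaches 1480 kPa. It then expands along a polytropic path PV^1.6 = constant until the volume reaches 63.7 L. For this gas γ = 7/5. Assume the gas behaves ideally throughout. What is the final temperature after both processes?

n = P₁V₁/(RT₁) = 235×39.3/(8.314×522) = 2.13 mol.
Step 1 — Adiabatic: T₂/T₁ = (P₂/P₁)^((γ−1)/γ) ⇒ T₂ = 522×(6.30)^0.286 = 883 K; V₂ = 10.6 L.
ΔU = nCvΔT = 2.13×20.8×(883−522) = 16000 J.
Q = 0 for an adiabatic process, so W = −ΔU = -16000 J.
State after step 1: P = 1480 kPa, V = 10.6 L, T = 883 K.
Step 2 — Polytropic n=1.6: T₂ = T₁(V₁/V₂)^(n−1) = 883×(0.166)^0.60 = 300 K; P₂ = P₁(V₁/V₂)^n = 83.4 kPa.
W = (P₁V₁−P₂V₂)/(n−1) = (1480×10.6−83.4×63.7)/0.60 = 17200 J.
ΔU = nCvΔT = 2.13×20.8×(300−883) = -25800 J.
Q = ΔU + W = -8590 J.
Net over both steps: W = 1210 J, Q = -8590 J, ΔU = -9800 J.

300 K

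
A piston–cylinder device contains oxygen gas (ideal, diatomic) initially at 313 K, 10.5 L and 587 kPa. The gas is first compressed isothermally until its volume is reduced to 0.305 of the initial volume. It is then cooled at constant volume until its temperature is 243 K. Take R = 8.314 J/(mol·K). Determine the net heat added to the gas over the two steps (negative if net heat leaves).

n = P₁V₁/(RT₁) = 587×10.5/(8.314×313) = 2.37 mol.
Step 1 — Isothermal: T stays 313 K; PV = const ⇒ V₂ = 3.20 L, P₂ = 1920 kPa.
ΔU = 0 (ideal gas, T constant).
W = nRT ln(V₂/V₁) = 2.37×8.314×313×ln(0.305) = -7320 J.
Q = ΔU + W = -7320 J.
State after step 1: P = 1920 kPa, V = 3.20 L, T = 313 K.
Step 2 — Isochoric: V stays 3.20 L; P/T = const ⇒ T₂ = 243 K, P₂ = 1490 kPa.
W = 0 (no volume change).
ΔU = nCvΔT = 2.37×20.8×(243−313) = -3450 J.
Q = ΔU = -3450 J.
Net over both steps: W = -7320 J, Q = -10800 J, ΔU = -3450 J.

-10800 J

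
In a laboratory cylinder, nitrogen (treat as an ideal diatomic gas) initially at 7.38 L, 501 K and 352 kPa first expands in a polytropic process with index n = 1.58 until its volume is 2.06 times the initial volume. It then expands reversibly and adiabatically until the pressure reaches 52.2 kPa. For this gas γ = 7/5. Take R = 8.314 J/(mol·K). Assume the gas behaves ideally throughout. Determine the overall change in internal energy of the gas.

n = P₁V₁/(RT₁) = 352×7.38/(8.314×501) = 0.624 mol.
Step 1 — Polytropic n=1.58: T₂ = T₁(V₁/V₂)^(n−1) = 501×(0.485)^0.58 = 329 K; P₂ = P₁(V₁/V₂)^n = 112 kPa.
W = (P₁V₁−P₂V₂)/(n−1) = (352×7.38−112×15.2)/0.58 = 1530 J.
ΔU = nCvΔT = 0.624×20.8×(329−501) = -2220 J.
Q = ΔU + W = -690 J.
State after step 1: P = 112 kPa, V = 15.2 L, T = 329 K.
Step 2 — Adiabatic: T₂/T₁ = (P₂/P₁)^((γ−1)/γ) ⇒ T₂ = 329×(0.465)^0.286 = 265 K; V₂ = 26.3 L.
ΔU = nCvΔT = 0.624×20.8×(265−329) = -840 J.
Q = 0 for an adiabatic process, so W = −ΔU = 840 J.
Net over both steps: W = 2370 J, Q = -690 J, ΔU = -3060 J.

-3060 J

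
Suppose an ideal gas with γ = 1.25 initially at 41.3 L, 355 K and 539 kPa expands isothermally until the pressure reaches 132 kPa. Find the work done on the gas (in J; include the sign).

-31300 J

n = P₁V₁/(RT₁) = 539×41.3/(8.314×355) = 7.54 mol.
Isothermal: T stays 355 K; PV = const ⇒ V₂ = 169 L, P₂ = 132 kPa.
W = nRT ln(V₂/V₁) = 7.54×8.314×355×ln(4.08) = 31300 J.
Work done on the gas = −W_by = -31300 J.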